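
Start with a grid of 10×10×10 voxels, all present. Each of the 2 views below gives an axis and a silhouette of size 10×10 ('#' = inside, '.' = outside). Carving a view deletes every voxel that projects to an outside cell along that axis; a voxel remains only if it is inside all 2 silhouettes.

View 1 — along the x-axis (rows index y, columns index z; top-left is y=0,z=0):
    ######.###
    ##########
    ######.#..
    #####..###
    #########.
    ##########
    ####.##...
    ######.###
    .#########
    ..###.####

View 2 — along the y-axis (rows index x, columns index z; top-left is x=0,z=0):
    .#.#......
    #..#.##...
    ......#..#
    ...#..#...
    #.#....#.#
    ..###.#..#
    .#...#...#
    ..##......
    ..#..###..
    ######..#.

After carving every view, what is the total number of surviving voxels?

voxel count = 295

before carving: 1000 voxels (10×10×10)
[1] x-view keeps 84 columns → grid now 840
[2] y-view keeps 35 columns → grid now 295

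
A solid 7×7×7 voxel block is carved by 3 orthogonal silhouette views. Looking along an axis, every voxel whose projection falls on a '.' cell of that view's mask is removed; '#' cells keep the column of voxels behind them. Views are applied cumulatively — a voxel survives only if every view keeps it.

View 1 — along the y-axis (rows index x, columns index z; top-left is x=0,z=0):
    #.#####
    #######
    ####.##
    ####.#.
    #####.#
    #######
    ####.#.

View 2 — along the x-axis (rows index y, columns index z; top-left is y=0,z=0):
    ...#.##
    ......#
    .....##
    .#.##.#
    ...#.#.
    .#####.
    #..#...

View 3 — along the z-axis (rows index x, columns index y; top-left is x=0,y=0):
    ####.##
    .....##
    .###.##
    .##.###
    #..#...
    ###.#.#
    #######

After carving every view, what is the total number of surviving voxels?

72 voxels

start: 7×7×7 = 343 voxels
carve view 1 (along y, XZ-mask fill 42/49): 294 voxels remain
carve view 2 (along x, YZ-mask fill 19/49): 113 voxels remain
carve view 3 (along z, XY-mask fill 32/49): 72 voxels remain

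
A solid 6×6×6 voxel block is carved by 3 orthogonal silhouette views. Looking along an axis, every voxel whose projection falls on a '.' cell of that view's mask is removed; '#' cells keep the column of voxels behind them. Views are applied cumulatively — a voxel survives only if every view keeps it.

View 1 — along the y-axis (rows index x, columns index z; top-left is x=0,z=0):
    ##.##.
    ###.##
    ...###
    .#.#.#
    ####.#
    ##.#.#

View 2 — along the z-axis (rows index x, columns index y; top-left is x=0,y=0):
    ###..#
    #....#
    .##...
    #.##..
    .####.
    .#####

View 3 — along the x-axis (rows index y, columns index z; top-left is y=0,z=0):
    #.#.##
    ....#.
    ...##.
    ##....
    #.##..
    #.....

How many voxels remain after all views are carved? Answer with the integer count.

voxel count = 29

before carving: 216 voxels (6×6×6)
step 1: project along y, AND mask (24/36) → |grid| = 144
step 2: project along z, AND mask (20/36) → |grid| = 81
step 3: project along x, AND mask (13/36) → |grid| = 29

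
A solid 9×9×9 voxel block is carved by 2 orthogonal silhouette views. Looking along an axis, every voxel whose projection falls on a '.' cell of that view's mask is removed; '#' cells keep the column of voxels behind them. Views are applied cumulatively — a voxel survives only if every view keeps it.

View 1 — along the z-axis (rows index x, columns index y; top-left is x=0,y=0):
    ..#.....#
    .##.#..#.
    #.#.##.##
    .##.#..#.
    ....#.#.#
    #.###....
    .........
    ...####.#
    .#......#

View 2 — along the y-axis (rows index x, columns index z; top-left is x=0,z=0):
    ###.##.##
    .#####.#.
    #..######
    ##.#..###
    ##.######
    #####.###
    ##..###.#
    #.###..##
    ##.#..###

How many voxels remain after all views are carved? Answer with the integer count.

remaining voxels: 202

before carving: 729 voxels (9×9×9)
  1. axis=2 (XY plane), |mask|=30  ⇒  voxels=270
  2. axis=1 (XZ plane), |mask|=60  ⇒  voxels=202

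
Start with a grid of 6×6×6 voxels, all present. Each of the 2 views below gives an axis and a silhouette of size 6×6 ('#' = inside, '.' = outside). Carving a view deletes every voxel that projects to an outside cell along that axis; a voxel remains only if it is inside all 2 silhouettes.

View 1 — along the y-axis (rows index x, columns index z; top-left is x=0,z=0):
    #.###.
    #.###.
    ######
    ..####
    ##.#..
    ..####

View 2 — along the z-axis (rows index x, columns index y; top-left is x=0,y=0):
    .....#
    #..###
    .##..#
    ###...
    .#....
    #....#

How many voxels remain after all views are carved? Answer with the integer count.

remaining voxels: 61

initial block: 6^3 = 216
[1] y-view keeps 25 columns → grid now 150
[2] z-view keeps 14 columns → grid now 61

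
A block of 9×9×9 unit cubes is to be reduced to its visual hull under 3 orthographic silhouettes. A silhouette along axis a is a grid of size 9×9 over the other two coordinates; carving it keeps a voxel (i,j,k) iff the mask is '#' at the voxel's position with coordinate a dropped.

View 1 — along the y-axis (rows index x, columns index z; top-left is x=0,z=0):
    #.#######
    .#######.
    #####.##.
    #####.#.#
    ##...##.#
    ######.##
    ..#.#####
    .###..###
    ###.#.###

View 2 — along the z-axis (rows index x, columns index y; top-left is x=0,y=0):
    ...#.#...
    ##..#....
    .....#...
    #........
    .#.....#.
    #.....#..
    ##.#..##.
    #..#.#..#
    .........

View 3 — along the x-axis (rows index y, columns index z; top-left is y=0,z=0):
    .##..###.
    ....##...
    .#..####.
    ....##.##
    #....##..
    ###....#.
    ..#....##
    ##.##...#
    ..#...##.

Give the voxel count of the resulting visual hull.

initial block: 9^3 = 729
[1] y-view keeps 61 columns → grid now 549
[2] z-view keeps 20 columns → grid now 131
[3] x-view keeps 34 columns → grid now 61

remaining voxels: 61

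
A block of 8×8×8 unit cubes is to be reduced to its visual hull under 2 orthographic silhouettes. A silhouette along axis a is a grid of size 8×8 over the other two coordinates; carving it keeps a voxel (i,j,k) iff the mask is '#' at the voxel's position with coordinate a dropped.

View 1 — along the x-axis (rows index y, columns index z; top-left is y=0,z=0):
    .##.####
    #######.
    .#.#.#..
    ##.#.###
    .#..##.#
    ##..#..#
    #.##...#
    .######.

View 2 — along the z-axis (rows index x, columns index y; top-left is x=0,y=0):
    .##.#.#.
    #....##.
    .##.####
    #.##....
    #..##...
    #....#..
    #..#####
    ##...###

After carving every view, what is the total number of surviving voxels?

initial block: 8^3 = 512
after view 1 [x-axis, 40 of 64 cells solid] → remaining = 320
after view 2 [z-axis, 32 of 64 cells solid] → remaining = 158

voxel count = 158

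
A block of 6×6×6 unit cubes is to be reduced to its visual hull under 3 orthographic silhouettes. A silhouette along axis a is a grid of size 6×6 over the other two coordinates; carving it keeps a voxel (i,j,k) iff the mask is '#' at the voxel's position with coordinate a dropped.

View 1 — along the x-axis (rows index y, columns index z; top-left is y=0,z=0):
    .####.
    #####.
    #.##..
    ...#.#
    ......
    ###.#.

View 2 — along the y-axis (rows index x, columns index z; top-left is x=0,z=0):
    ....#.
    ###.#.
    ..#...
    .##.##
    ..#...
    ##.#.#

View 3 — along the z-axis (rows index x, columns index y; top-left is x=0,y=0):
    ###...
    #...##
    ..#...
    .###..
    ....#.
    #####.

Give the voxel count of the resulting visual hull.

remaining voxels: 24

initial block: 6^3 = 216
V1 x: intersect with YZ mask (18 set) -- 108 left
V2 y: intersect with XZ mask (15 set) -- 46 left
V3 z: intersect with XY mask (16 set) -- 24 left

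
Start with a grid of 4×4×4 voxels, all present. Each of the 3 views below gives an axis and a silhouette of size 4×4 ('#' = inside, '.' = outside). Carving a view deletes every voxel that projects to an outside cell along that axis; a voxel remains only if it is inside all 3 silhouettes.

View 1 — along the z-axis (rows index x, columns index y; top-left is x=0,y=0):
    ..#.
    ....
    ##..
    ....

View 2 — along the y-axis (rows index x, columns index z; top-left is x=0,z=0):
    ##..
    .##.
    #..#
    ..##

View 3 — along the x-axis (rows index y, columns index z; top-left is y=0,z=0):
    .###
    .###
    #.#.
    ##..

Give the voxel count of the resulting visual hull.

initial block: 4^3 = 64
after view 1 [z-axis, 3 of 16 cells solid] → remaining = 12
after view 2 [y-axis, 8 of 16 cells solid] → remaining = 6
after view 3 [x-axis, 10 of 16 cells solid] → remaining = 3

remaining voxels: 3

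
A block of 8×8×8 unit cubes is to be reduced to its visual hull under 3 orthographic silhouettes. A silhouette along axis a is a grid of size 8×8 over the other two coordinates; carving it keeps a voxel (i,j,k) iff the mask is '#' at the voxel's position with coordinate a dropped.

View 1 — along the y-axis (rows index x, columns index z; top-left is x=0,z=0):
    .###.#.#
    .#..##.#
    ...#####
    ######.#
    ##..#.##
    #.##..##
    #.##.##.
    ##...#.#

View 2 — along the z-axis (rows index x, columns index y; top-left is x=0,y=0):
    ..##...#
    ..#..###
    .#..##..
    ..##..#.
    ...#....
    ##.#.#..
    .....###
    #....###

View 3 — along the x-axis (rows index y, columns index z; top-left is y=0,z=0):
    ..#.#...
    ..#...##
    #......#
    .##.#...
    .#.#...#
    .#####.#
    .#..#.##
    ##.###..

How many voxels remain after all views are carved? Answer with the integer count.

58 voxels

before carving: 512 voxels (8×8×8)
V1 y: intersect with XZ mask (40 set) -- 320 left
V2 z: intersect with XY mask (25 set) -- 123 left
V3 x: intersect with YZ mask (28 set) -- 58 left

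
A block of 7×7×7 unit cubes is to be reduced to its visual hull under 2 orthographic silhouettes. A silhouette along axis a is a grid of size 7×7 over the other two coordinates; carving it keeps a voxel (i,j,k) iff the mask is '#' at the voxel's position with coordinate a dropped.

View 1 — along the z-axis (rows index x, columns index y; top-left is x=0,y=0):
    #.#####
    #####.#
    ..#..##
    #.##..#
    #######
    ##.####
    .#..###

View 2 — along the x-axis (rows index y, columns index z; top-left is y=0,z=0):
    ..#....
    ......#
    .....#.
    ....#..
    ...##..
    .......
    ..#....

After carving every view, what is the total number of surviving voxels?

start: 7×7×7 = 343 voxels
[1] z-view keeps 36 columns → grid now 252
[2] x-view keeps 7 columns → grid now 36

remaining voxels: 36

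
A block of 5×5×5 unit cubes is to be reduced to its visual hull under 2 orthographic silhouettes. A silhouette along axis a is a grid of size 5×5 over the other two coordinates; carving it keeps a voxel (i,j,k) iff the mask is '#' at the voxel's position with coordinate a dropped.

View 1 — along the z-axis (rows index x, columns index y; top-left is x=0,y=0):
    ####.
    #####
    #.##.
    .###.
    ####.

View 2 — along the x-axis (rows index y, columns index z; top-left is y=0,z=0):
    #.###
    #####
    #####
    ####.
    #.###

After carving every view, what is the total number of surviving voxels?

before carving: 125 voxels (5×5×5)
V1 z: intersect with XY mask (19 set) -- 95 left
V2 x: intersect with YZ mask (22 set) -- 85 left

remaining voxels: 85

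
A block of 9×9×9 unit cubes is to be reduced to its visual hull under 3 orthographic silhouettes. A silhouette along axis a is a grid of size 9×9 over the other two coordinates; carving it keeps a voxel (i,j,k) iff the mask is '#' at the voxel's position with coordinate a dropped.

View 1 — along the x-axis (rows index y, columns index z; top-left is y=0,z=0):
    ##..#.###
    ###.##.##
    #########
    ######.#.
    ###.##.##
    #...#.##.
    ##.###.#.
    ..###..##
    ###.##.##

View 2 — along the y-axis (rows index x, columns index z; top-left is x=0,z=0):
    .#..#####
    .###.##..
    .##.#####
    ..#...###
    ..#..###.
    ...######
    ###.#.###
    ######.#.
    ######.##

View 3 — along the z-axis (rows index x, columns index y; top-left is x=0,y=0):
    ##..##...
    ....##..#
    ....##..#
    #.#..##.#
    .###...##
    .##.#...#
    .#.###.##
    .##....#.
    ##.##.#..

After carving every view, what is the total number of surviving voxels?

voxel count = 166

full grid |V| = 729
after view 1 [x-axis, 58 of 81 cells solid] → remaining = 522
after view 2 [y-axis, 54 of 81 cells solid] → remaining = 349
after view 3 [z-axis, 38 of 81 cells solid] → remaining = 166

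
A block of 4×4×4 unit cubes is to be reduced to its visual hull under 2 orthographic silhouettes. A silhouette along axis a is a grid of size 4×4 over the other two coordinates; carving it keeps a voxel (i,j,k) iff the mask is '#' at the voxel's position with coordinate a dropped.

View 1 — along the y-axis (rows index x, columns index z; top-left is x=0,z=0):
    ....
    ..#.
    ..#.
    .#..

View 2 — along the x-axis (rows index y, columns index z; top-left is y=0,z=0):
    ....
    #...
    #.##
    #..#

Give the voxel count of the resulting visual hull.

full grid |V| = 64
[1] y-view keeps 3 columns → grid now 12
[2] x-view keeps 6 columns → grid now 2

remaining voxels: 2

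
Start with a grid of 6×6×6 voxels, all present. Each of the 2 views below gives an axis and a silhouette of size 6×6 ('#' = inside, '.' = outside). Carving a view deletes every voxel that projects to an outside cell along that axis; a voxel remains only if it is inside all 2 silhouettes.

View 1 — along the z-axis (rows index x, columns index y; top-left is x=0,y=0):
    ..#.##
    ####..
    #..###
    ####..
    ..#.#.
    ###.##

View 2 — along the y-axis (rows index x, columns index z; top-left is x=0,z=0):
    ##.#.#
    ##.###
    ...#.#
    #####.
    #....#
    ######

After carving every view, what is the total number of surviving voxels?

start: 6×6×6 = 216 voxels
  1. axis=2 (XY plane), |mask|=22  ⇒  voxels=132
  2. axis=1 (XZ plane), |mask|=24  ⇒  voxels=94

94 voxels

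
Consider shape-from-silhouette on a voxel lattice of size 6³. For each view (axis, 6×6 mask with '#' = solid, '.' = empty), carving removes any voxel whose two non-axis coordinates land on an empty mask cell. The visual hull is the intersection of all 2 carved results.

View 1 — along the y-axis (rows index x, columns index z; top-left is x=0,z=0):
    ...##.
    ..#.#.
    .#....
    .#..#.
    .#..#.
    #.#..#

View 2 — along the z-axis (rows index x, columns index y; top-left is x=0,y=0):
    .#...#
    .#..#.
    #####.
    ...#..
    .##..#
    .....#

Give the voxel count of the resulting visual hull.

voxel count = 24

start: 6×6×6 = 216 voxels
carve view 1 (along y, XZ-mask fill 12/36): 72 voxels remain
carve view 2 (along z, XY-mask fill 14/36): 24 voxels remain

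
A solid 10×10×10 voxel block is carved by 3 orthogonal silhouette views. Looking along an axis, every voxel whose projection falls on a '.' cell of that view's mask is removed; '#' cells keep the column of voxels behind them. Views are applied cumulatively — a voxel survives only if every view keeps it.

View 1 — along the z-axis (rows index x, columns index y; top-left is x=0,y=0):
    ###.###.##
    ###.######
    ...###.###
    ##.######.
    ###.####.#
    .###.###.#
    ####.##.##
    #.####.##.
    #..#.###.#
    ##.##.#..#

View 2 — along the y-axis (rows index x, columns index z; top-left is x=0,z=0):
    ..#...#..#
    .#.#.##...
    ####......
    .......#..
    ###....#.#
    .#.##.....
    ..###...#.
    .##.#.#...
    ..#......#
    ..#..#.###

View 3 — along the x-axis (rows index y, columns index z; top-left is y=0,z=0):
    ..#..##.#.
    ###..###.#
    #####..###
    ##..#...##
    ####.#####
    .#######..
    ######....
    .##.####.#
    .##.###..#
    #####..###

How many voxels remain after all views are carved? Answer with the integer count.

voxel count = 184

before carving: 1000 voxels (10×10×10)
[1] z-view keeps 73 columns → grid now 730
[2] y-view keeps 35 columns → grid now 255
[3] x-view keeps 67 columns → grid now 184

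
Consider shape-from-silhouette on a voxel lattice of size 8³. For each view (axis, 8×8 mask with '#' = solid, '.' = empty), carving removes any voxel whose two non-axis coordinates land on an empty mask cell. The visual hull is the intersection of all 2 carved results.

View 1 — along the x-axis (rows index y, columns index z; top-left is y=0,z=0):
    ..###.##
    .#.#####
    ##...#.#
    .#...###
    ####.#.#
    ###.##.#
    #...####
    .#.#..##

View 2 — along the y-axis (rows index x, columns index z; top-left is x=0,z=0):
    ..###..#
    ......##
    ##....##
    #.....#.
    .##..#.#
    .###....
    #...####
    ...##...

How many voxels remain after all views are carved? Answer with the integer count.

start: 8×8×8 = 512 voxels
step 1: project along x, AND mask (40/64) → |grid| = 320
step 2: project along y, AND mask (26/64) → |grid| = 135

remaining voxels: 135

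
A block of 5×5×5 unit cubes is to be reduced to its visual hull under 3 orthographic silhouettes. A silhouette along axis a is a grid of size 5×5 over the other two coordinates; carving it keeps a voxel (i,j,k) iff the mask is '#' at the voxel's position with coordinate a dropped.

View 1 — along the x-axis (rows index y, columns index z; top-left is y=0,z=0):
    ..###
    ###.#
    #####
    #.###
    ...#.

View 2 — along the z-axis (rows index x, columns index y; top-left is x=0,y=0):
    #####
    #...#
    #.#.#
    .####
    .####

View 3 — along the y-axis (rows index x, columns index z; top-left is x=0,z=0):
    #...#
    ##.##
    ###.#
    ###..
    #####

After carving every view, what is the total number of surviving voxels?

38 voxels

before carving: 125 voxels (5×5×5)
V1 x: intersect with YZ mask (17 set) -- 85 left
V2 z: intersect with XY mask (18 set) -- 58 left
V3 y: intersect with XZ mask (18 set) -- 38 left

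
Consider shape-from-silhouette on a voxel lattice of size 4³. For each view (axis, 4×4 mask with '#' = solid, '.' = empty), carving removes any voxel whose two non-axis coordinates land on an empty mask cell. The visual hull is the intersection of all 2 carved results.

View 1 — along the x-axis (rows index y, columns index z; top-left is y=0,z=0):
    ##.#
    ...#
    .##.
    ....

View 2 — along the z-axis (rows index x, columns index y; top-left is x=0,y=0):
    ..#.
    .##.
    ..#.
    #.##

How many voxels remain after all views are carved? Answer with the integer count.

voxel count = 12

start: 4×4×4 = 64 voxels
  1. axis=0 (YZ plane), |mask|=6  ⇒  voxels=24
  2. axis=2 (XY plane), |mask|=7  ⇒  voxels=12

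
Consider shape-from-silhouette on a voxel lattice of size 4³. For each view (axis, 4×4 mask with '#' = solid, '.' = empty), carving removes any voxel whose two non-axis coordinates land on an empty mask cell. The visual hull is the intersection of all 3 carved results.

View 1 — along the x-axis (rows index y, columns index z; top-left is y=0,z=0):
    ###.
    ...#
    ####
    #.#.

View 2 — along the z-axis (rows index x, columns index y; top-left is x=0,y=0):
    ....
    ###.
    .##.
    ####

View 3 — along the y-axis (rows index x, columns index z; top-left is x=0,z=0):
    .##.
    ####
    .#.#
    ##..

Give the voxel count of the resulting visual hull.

remaining voxels: 16

initial block: 4^3 = 64
after view 1 [x-axis, 10 of 16 cells solid] → remaining = 40
after view 2 [z-axis, 9 of 16 cells solid] → remaining = 23
after view 3 [y-axis, 10 of 16 cells solid] → remaining = 16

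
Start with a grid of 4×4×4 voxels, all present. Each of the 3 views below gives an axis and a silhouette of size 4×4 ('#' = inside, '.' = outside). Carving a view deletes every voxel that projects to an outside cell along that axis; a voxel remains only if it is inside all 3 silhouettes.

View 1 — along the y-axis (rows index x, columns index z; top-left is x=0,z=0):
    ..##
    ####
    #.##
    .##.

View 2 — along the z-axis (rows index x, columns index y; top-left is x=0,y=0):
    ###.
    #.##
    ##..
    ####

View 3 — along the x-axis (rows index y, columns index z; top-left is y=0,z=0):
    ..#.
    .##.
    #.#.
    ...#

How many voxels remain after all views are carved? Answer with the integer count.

remaining voxels: 13

start: 4×4×4 = 64 voxels
step 1: project along y, AND mask (11/16) → |grid| = 44
step 2: project along z, AND mask (12/16) → |grid| = 32
step 3: project along x, AND mask (6/16) → |grid| = 13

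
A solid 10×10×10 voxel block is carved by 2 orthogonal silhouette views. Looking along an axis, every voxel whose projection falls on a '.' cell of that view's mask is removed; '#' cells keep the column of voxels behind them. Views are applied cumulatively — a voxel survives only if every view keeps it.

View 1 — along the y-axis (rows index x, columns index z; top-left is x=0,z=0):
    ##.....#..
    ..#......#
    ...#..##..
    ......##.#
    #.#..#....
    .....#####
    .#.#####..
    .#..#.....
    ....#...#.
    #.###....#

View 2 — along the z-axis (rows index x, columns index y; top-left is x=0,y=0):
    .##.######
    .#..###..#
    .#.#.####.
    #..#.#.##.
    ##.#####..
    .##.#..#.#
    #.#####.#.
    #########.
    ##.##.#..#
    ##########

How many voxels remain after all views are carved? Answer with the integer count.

start: 10×10×10 = 1000 voxels
carve view 1 (along y, XZ-mask fill 34/100): 340 voxels remain
carve view 2 (along z, XY-mask fill 68/100): 235 voxels remain

235 voxels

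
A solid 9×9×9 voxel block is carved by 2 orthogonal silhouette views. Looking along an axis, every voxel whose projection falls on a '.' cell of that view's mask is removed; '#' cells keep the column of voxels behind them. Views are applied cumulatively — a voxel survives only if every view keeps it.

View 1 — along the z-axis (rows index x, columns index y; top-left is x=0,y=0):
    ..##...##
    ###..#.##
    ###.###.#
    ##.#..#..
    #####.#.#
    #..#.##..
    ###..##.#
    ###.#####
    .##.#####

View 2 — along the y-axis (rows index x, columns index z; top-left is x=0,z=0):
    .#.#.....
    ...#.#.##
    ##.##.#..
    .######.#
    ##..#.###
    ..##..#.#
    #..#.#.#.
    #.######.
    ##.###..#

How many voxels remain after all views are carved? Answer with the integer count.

initial block: 9^3 = 729
V1 z: intersect with XY mask (53 set) -- 477 left
V2 y: intersect with XZ mask (45 set) -- 275 left

275 voxels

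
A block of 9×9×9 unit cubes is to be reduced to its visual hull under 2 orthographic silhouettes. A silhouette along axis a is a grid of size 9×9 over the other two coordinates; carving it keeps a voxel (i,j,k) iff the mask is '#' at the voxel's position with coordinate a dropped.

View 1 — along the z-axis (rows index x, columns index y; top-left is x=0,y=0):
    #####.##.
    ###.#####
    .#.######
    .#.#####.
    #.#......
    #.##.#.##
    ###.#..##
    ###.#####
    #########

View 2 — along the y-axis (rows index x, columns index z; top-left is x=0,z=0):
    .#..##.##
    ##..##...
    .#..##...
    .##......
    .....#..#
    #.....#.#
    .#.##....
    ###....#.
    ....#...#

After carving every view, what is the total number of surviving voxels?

voxel count = 190

full grid |V| = 729
carve view 1 (along z, XY-mask fill 59/81): 531 voxels remain
carve view 2 (along y, XZ-mask fill 28/81): 190 voxels remain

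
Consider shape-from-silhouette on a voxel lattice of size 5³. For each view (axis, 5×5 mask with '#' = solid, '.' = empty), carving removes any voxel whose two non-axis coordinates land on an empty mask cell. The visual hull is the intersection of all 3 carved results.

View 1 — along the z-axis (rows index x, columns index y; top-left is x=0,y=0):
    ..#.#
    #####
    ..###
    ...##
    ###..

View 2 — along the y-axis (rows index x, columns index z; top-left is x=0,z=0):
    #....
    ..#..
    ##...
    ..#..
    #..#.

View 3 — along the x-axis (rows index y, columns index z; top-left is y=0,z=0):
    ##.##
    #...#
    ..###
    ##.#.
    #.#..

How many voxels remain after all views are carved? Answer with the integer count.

start: 5×5×5 = 125 voxels
carve view 1 (along z, XY-mask fill 15/25): 75 voxels remain
carve view 2 (along y, XZ-mask fill 7/25): 21 voxels remain
carve view 3 (along x, YZ-mask fill 14/25): 11 voxels remain

voxel count = 11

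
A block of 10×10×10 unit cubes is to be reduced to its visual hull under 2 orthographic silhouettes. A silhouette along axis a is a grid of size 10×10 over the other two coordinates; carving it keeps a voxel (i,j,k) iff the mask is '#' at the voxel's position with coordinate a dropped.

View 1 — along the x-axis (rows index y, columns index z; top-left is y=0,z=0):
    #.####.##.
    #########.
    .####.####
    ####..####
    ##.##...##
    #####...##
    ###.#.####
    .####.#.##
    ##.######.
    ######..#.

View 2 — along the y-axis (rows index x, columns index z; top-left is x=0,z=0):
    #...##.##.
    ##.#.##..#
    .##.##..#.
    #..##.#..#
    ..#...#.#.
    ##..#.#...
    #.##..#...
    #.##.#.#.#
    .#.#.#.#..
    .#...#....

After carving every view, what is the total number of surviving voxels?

|visual hull| = 326

before carving: 1000 voxels (10×10×10)
step 1: project along x, AND mask (75/100) → |grid| = 750
step 2: project along y, AND mask (44/100) → |grid| = 326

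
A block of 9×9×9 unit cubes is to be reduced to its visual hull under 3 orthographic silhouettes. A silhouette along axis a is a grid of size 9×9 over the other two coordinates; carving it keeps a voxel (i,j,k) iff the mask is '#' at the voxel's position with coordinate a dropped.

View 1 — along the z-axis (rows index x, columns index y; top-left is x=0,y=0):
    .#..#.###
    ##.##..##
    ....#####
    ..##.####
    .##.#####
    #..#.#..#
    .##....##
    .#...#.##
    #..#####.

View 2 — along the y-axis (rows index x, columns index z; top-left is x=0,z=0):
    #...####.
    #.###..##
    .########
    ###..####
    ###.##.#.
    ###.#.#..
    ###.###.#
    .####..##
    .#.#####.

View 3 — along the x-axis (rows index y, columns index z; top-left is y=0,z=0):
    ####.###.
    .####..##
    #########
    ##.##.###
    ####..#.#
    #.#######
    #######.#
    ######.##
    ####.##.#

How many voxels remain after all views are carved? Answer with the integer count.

initial block: 9^3 = 729
after view 1 [z-axis, 47 of 81 cells solid] → remaining = 423
after view 2 [y-axis, 56 of 81 cells solid] → remaining = 293
after view 3 [x-axis, 66 of 81 cells solid] → remaining = 232

232 voxels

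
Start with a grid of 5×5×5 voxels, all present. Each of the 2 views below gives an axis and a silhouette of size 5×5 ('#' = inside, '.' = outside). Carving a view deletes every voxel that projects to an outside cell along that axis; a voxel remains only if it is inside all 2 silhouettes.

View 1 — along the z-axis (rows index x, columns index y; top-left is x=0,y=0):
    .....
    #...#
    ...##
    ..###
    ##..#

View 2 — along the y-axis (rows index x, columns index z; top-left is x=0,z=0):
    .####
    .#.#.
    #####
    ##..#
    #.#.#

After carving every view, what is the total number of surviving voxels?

|visual hull| = 32

full grid |V| = 125
carve view 1 (along z, XY-mask fill 10/25): 50 voxels remain
carve view 2 (along y, XZ-mask fill 17/25): 32 voxels remain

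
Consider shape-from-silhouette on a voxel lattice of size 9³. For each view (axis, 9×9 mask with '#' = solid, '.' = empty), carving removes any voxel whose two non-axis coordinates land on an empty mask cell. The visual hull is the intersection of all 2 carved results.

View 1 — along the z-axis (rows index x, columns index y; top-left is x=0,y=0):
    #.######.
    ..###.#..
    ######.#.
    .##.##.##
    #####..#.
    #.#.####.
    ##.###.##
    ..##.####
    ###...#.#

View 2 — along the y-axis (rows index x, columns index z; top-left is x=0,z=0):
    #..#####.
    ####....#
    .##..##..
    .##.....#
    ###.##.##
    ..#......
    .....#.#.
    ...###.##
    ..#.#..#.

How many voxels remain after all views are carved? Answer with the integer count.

start: 9×9×9 = 729 voxels
V1 z: intersect with XY mask (54 set) -- 486 left
V2 y: intersect with XZ mask (36 set) -- 215 left

|visual hull| = 215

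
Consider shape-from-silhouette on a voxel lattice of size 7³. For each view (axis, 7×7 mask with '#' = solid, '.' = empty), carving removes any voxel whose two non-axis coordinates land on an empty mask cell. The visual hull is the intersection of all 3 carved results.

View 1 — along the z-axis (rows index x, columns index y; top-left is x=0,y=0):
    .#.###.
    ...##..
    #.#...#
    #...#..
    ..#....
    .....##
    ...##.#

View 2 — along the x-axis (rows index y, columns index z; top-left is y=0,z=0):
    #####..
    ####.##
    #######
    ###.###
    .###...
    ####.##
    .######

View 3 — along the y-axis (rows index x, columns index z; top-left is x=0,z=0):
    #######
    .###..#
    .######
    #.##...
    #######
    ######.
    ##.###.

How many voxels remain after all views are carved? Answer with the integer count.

initial block: 7^3 = 343
  1. axis=2 (XY plane), |mask|=17  ⇒  voxels=119
  2. axis=0 (YZ plane), |mask|=39  ⇒  voxels=90
  3. axis=1 (XZ plane), |mask|=38  ⇒  voxels=75

remaining voxels: 75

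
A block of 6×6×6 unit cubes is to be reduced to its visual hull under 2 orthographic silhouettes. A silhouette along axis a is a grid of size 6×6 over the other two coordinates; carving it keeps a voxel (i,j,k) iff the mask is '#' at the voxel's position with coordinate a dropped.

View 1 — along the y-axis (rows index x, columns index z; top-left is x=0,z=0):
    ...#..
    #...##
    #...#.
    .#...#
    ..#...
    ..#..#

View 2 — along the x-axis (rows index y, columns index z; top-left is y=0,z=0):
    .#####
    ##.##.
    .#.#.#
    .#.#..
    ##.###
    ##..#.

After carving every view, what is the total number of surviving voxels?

start: 6×6×6 = 216 voxels
after view 1 [y-axis, 11 of 36 cells solid] → remaining = 66
after view 2 [x-axis, 22 of 36 cells solid] → remaining = 36

voxel count = 36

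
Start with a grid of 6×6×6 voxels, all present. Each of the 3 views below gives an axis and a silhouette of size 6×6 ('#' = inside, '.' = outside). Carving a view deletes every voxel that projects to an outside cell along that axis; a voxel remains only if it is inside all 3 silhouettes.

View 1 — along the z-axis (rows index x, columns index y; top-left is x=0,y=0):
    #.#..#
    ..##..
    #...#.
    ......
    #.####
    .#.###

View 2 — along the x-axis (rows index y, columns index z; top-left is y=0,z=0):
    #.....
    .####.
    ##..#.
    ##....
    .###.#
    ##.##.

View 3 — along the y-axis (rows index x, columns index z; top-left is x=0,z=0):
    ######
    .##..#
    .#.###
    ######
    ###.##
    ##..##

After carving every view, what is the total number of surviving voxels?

34 voxels

before carving: 216 voxels (6×6×6)
[1] z-view keeps 16 columns → grid now 96
[2] x-view keeps 18 columns → grid now 46
[3] y-view keeps 28 columns → grid now 34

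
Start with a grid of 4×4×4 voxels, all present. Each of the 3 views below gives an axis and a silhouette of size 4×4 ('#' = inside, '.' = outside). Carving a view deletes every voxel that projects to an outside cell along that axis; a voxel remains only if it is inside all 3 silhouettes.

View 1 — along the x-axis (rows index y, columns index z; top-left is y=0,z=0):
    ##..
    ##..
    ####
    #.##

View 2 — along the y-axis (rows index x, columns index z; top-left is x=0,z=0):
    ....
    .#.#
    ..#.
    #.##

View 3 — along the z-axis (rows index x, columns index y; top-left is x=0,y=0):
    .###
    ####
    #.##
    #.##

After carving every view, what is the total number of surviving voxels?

full grid |V| = 64
[1] x-view keeps 11 columns → grid now 44
[2] y-view keeps 6 columns → grid now 15
[3] z-view keeps 13 columns → grid now 14

voxel count = 14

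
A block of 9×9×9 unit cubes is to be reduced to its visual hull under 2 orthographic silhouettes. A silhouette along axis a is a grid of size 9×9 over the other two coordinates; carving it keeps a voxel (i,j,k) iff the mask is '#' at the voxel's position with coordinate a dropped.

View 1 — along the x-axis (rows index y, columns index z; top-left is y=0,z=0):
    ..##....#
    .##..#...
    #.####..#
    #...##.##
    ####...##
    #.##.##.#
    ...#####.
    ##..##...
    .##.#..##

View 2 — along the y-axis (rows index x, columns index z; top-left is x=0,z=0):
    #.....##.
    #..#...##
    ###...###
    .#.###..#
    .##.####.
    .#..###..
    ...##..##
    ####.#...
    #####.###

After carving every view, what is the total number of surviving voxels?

211 voxels

start: 9×9×9 = 729 voxels
V1 x: intersect with YZ mask (43 set) -- 387 left
V2 y: intersect with XZ mask (45 set) -- 211 left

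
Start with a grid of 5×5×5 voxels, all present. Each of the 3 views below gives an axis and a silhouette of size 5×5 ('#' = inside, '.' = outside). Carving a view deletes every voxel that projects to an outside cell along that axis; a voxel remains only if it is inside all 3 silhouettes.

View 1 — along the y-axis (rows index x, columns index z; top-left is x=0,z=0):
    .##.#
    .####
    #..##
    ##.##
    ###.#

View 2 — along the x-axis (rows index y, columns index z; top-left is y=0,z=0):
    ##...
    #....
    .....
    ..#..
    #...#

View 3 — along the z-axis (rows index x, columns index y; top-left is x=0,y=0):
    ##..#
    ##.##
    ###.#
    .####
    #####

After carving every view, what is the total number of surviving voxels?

18 voxels

full grid |V| = 125
  1. axis=1 (XZ plane), |mask|=18  ⇒  voxels=90
  2. axis=0 (YZ plane), |mask|=6  ⇒  voxels=21
  3. axis=2 (XY plane), |mask|=20  ⇒  voxels=18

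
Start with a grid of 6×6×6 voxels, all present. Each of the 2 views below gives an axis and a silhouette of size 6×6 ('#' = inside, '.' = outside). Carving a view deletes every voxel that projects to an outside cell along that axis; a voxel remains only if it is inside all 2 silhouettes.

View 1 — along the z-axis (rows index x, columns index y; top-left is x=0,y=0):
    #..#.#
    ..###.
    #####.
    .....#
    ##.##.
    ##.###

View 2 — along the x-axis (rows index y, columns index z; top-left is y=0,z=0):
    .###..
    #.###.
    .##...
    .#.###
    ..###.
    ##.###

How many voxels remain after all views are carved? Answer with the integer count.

full grid |V| = 216
after view 1 [z-axis, 21 of 36 cells solid] → remaining = 126
after view 2 [x-axis, 21 of 36 cells solid] → remaining = 75

voxel count = 75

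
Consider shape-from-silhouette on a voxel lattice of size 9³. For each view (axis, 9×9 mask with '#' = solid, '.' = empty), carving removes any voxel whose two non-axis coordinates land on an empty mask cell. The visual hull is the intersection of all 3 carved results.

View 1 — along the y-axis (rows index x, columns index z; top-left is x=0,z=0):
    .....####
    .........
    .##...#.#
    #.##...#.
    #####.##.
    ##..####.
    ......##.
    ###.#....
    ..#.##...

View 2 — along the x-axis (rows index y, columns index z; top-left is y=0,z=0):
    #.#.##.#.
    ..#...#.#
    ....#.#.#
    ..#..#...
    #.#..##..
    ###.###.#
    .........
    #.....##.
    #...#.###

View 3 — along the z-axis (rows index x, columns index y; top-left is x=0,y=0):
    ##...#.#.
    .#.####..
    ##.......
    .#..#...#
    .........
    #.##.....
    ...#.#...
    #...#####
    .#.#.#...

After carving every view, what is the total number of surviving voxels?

before carving: 729 voxels (9×9×9)
  1. axis=1 (XZ plane), |mask|=34  ⇒  voxels=306
  2. axis=0 (YZ plane), |mask|=32  ⇒  voxels=130
  3. axis=2 (XY plane), |mask|=28  ⇒  voxels=44

44 voxels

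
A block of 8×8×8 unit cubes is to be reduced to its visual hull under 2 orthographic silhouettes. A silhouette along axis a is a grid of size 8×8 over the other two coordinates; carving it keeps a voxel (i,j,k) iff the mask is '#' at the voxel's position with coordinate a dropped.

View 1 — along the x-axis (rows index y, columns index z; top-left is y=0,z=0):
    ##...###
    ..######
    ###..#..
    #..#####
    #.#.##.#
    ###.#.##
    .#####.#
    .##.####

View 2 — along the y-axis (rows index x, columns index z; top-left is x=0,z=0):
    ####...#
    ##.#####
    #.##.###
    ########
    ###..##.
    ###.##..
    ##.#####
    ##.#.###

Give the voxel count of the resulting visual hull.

full grid |V| = 512
after view 1 [x-axis, 44 of 64 cells solid] → remaining = 352
after view 2 [y-axis, 49 of 64 cells solid] → remaining = 268

268 voxels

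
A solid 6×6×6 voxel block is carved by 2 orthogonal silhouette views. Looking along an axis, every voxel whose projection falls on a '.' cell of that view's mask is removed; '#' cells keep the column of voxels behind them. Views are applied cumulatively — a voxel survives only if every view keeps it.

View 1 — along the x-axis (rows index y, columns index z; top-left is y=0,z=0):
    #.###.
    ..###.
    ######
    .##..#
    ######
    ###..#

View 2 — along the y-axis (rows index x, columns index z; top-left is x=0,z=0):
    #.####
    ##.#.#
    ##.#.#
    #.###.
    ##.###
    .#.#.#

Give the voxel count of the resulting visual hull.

before carving: 216 voxels (6×6×6)
step 1: project along x, AND mask (26/36) → |grid| = 156
step 2: project along y, AND mask (25/36) → |grid| = 104

|visual hull| = 104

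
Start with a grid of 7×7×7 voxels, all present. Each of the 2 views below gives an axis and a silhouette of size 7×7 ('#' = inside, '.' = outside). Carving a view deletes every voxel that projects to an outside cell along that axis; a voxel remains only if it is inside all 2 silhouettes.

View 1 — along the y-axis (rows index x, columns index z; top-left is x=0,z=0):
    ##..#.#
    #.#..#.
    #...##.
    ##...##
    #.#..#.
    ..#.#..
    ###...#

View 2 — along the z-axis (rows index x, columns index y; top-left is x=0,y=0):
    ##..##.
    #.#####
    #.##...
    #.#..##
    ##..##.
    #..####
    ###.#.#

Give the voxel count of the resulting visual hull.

remaining voxels: 101

initial block: 7^3 = 343
after view 1 [y-axis, 23 of 49 cells solid] → remaining = 161
after view 2 [z-axis, 31 of 49 cells solid] → remaining = 101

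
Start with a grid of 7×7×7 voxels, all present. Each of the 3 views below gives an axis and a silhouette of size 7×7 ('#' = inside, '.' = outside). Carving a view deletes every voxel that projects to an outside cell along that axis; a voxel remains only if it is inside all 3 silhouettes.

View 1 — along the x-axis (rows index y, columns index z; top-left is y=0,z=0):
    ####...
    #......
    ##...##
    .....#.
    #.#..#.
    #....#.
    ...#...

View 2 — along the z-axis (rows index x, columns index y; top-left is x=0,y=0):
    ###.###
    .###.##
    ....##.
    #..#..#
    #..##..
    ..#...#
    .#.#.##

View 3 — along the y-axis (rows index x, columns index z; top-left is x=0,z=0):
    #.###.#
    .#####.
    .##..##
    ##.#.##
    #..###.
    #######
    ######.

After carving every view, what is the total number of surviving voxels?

before carving: 343 voxels (7×7×7)
V1 x: intersect with YZ mask (16 set) -- 112 left
V2 z: intersect with XY mask (25 set) -- 53 left
V3 y: intersect with XZ mask (36 set) -- 38 left

remaining voxels: 38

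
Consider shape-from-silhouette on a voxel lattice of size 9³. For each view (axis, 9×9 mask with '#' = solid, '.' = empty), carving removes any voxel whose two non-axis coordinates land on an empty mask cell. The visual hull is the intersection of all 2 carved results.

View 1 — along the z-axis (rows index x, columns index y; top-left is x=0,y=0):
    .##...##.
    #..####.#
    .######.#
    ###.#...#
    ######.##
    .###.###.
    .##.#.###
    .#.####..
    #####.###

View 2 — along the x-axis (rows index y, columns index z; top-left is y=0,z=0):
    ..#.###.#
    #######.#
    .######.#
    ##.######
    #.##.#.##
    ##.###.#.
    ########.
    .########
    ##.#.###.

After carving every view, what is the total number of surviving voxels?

385 voxels

start: 9×9×9 = 729 voxels
after view 1 [z-axis, 55 of 81 cells solid] → remaining = 495
after view 2 [x-axis, 62 of 81 cells solid] → remaining = 385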